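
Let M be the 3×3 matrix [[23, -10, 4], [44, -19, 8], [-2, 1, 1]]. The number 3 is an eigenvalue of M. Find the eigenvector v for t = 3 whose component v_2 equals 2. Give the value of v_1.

1

M − 3I = [[20, -10, 4], [44, -22, 8], [-2, 1, -2]].
Solving (M − 3I)v = 0 gives the eigenspace spanned by (1, 2, 0).
With v_2 = 2, v = (1, 2, 0), so v_1 = 1.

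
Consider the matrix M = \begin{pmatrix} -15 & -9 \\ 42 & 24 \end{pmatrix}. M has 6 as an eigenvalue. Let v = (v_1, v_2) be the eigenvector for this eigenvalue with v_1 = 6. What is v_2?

-14

M − 6I = [[-21, -9], [42, 18]].
Solving (M − 6I)v = 0 gives the eigenspace spanned by (6, -14).
With v_1 = 6, v = (6, -14), so v_2 = -14.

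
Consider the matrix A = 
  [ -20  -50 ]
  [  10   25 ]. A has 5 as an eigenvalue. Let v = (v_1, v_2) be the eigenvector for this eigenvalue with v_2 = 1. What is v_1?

A − 5I = [[-25, -50], [10, 20]].
Solving (A − 5I)v = 0 gives the eigenspace spanned by (-2, 1).
With v_2 = 1, v = (-2, 1), so v_1 = -2.

-2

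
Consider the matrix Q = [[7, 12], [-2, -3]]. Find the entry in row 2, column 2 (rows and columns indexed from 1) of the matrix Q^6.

-1455

Characteristic polynomial: t^2 - 4t + 3 = (t - 3)(t - 1), so the eigenvalues are 1, 3.
t=3: eigenvector (3, -1).
t=1: eigenvector (-2, 1).
P = [[3, -2], [-1, 1]], D = diag(3, 1), P⁻¹ = [[1, 2], [1, 3]].
Q⁶ = P·diag(729, 1)·P⁻¹ = [[2185, 4368], [-728, -1455]].
The requested entry is -1455.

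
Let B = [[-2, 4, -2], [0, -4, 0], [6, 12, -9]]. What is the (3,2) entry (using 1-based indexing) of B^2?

-132

Characteristic polynomial: λ^3 + 15λ^2 + 74λ + 120 = (λ + 4)(λ + 5)(λ + 6), so the eigenvalues are -6, -5, -4.
λ=-4: eigenvector (-2, 1, 0).
λ=-6: eigenvector (-1, 0, -2).
λ=-5: eigenvector (2, 0, 3).
P = [[-2, -1, 2], [1, 0, 0], [0, -2, 3]], D = diag(-4, -6, -5), P⁻¹ = [[0, 1, 0], [3, 6, -2], [2, 4, -1]].
B² = P·diag(16, 36, 25)·P⁻¹ = [[-8, -48, 22], [0, 16, 0], [-66, -132, 69]].
The requested entry is -132.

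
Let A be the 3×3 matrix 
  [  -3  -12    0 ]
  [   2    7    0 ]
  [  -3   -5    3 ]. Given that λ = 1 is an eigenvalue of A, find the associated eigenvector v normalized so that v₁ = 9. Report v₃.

6

A − 1I = [[-4, -12, 0], [2, 6, 0], [-3, -5, 2]].
Solving (A − 1I)v = 0 gives the eigenspace spanned by (9, -3, 6).
With v₁ = 9, v = (9, -3, 6), so v₃ = 6.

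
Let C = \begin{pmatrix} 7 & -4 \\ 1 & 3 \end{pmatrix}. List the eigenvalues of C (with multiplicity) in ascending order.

Characteristic polynomial: p(λ) = λ^2 - 10λ + 25 = (λ - 5)^2.
Roots (with multiplicity): 5, 5.

5, 5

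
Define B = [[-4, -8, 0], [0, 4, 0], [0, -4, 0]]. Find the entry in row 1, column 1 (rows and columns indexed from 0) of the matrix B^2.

16

Characteristic polynomial: s^3 - 16s = s(s - 4)(s + 4), so the eigenvalues are -4, 0, 4.
s=-4: eigenvector (1, 0, 0).
s=4: eigenvector (-1, 1, -1).
s=0: eigenvector (0, 0, 1).
P = [[1, -1, 0], [0, 1, 0], [0, -1, 1]], D = diag(-4, 4, 0), P⁻¹ = [[1, 1, 0], [0, 1, 0], [0, 1, 1]].
B² = P·diag(16, 16, 0)·P⁻¹ = [[16, 0, 0], [0, 16, 0], [0, -16, 0]].
The requested entry is 16.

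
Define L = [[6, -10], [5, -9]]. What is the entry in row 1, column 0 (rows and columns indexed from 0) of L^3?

Characteristic polynomial: λ^2 + 3λ - 4 = (λ - 1)(λ + 4), so the eigenvalues are -4, 1.
λ=1: eigenvector (2, 1).
λ=-4: eigenvector (1, 1).
P = [[2, 1], [1, 1]], D = diag(1, -4), P⁻¹ = [[1, -1], [-1, 2]].
L³ = P·diag(1, -64)·P⁻¹ = [[66, -130], [65, -129]].
The requested entry is 65.

65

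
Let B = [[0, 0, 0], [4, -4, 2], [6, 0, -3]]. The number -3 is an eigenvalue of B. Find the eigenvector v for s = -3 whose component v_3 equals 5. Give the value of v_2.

10

B + 3I = [[3, 0, 0], [4, -1, 2], [6, 0, 0]].
Solving (B + 3I)v = 0 gives the eigenspace spanned by (0, 10, 5).
With v_3 = 5, v = (0, 10, 5), so v_2 = 10.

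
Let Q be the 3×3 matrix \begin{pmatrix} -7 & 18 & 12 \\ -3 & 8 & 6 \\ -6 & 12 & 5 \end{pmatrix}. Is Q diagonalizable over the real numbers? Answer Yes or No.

Yes

Characteristic polynomial: p(t) = t^3 - 6t^2 + 3t + 10 = (t - 5)(t - 2)(t + 1).
All 3 eigenvalues are distinct, so Q is diagonalizable.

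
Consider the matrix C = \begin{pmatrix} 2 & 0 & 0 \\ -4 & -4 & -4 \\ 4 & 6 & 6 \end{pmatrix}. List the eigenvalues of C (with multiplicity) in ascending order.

0, 2, 2

Characteristic polynomial: p(t) = t^3 - 4t^2 + 4t = t(t - 2)^2.
Roots (with multiplicity): 0, 2, 2.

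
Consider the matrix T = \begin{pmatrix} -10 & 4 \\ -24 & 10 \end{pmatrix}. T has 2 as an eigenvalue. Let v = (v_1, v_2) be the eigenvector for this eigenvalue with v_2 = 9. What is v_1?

3

T − 2I = [[-12, 4], [-24, 8]].
Solving (T − 2I)v = 0 gives the eigenspace spanned by (3, 9).
With v_2 = 9, v = (3, 9), so v_1 = 3.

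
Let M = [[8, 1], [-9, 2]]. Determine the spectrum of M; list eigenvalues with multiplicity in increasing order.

Characteristic polynomial: p(λ) = λ^2 - 10λ + 25 = (λ - 5)^2.
Roots (with multiplicity): 5, 5.

5, 5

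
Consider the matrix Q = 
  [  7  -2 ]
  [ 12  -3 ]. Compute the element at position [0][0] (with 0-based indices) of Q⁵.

727

Characteristic polynomial: s^2 - 4s + 3 = (s - 3)(s - 1), so the eigenvalues are 1, 3.
s=3: eigenvector (-1, -2).
s=1: eigenvector (1, 3).
P = [[-1, 1], [-2, 3]], D = diag(3, 1), P⁻¹ = [[-3, 1], [-2, 1]].
Q⁵ = P·diag(243, 1)·P⁻¹ = [[727, -242], [1452, -483]].
The requested entry is 727.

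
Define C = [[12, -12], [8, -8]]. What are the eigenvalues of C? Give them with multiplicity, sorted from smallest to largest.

0, 4

Characteristic polynomial: p(t) = t^2 - 4t = t(t - 4).
Roots (with multiplicity): 0, 4.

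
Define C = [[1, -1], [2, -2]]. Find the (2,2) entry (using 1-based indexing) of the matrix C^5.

-2

Characteristic polynomial: μ^2 + μ = μ(μ + 1), so the eigenvalues are -1, 0.
μ=-1: eigenvector (1, 2).
μ=0: eigenvector (-1, -1).
P = [[1, -1], [2, -1]], D = diag(-1, 0), P⁻¹ = [[-1, 1], [-2, 1]].
C⁵ = P·diag(-1, 0)·P⁻¹ = [[1, -1], [2, -2]].
The requested entry is -2.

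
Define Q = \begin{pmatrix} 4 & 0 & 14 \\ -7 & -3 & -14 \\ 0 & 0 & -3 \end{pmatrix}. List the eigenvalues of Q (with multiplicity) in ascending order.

-3, -3, 4

Characteristic polynomial: p(s) = s^3 + 2s^2 - 15s - 36 = (s - 4)(s + 3)^2.
Roots (with multiplicity): -3, -3, 4.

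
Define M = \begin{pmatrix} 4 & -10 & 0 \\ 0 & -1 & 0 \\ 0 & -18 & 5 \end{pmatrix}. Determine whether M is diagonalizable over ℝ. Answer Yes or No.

Characteristic polynomial: p(μ) = μ^3 - 8μ^2 + 11μ + 20 = (μ - 5)(μ - 4)(μ + 1).
All 3 eigenvalues are distinct, so M is diagonalizable.

Yes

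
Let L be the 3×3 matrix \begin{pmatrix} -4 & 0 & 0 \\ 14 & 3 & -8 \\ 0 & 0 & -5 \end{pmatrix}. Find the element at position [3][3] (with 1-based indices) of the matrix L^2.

25

Characteristic polynomial: t^3 + 6t^2 - 7t - 60 = (t - 3)(t + 4)(t + 5), so the eigenvalues are -5, -4, 3.
t=-4: eigenvector (1, -2, 0).
t=3: eigenvector (0, 1, 0).
t=-5: eigenvector (0, 1, 1).
P = [[1, 0, 0], [-2, 1, 1], [0, 0, 1]], D = diag(-4, 3, -5), P⁻¹ = [[1, 0, 0], [2, 1, -1], [0, 0, 1]].
L² = P·diag(16, 9, 25)·P⁻¹ = [[16, 0, 0], [-14, 9, 16], [0, 0, 25]].
The requested entry is 25.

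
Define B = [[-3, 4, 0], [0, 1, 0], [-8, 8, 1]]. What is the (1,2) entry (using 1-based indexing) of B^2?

-8

Characteristic polynomial: λ^3 + λ^2 - 5λ + 3 = (λ - 1)^2(λ + 3), so the eigenvalues are -3, 1, 1.
λ=-3: eigenvector (1, 0, 2).
λ=1: eigenvector (1, 1, 1).
λ=1: eigenvector (0, 0, 1).
P = [[1, 1, 0], [0, 1, 0], [2, 1, 1]], D = diag(-3, 1, 1), P⁻¹ = [[1, -1, 0], [0, 1, 0], [-2, 1, 1]].
B² = P·diag(9, 1, 1)·P⁻¹ = [[9, -8, 0], [0, 1, 0], [16, -16, 1]].
The requested entry is -8.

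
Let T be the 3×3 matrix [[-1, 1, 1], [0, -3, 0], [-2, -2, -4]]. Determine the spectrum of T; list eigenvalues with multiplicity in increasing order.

Characteristic polynomial: p(r) = r^3 + 8r^2 + 21r + 18 = (r + 2)(r + 3)^2.
Roots (with multiplicity): -3, -3, -2.

-3, -3, -2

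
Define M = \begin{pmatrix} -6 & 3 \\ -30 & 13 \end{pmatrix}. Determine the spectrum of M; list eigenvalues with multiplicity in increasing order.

3, 4

Characteristic polynomial: p(r) = r^2 - 7r + 12 = (r - 4)(r - 3).
Roots (with multiplicity): 3, 4.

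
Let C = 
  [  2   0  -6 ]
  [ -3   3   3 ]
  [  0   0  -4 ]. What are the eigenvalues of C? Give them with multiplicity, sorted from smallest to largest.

-4, 2, 3

Characteristic polynomial: p(r) = r^3 - r^2 - 14r + 24 = (r - 3)(r - 2)(r + 4).
Roots (with multiplicity): -4, 2, 3.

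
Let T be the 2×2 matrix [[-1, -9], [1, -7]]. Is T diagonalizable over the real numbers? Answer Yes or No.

No

Characteristic polynomial: p(s) = s^2 + 8s + 16 = (s + 4)^2.
s = -4 has algebraic multiplicity 2; rank(T + 4I) = 1, so geometric multiplicity = 1.
Geometric multiplicity < algebraic multiplicity, so T is not diagonalizable.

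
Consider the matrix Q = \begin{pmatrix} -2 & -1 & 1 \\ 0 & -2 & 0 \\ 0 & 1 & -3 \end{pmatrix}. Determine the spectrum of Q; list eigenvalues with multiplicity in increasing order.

-3, -2, -2

Characteristic polynomial: p(μ) = μ^3 + 7μ^2 + 16μ + 12 = (μ + 2)^2(μ + 3).
Roots (with multiplicity): -3, -2, -2.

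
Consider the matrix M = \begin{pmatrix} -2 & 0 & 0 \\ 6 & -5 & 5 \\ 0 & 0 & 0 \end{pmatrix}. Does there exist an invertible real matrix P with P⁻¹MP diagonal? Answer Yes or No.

Yes

Characteristic polynomial: p(μ) = μ^3 + 7μ^2 + 10μ = μ(μ + 2)(μ + 5).
All 3 eigenvalues are distinct, so M is diagonalizable.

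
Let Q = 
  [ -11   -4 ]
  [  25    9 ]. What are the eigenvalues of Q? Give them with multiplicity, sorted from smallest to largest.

-1, -1

Characteristic polynomial: p(λ) = λ^2 + 2λ + 1 = (λ + 1)^2.
Roots (with multiplicity): -1, -1.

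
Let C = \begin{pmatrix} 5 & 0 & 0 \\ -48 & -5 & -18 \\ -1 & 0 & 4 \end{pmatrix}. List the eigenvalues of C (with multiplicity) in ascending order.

-5, 4, 5

Characteristic polynomial: p(s) = s^3 - 4s^2 - 25s + 100 = (s - 5)(s - 4)(s + 5).
Roots (with multiplicity): -5, 4, 5.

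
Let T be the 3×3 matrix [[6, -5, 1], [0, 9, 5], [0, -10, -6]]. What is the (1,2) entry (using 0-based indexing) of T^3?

Characteristic polynomial: r^3 - 9r^2 + 14r + 24 = (r - 6)(r - 4)(r + 1), so the eigenvalues are -1, 4, 6.
r=6: eigenvector (1, 0, 0).
r=4: eigenvector (3, 1, -1).
r=-1: eigenvector (-1, -1, 2).
P = [[1, 3, -1], [0, 1, -1], [0, -1, 2]], D = diag(6, 4, -1), P⁻¹ = [[1, -5, -2], [0, 2, 1], [0, 1, 1]].
T³ = P·diag(216, 64, -1)·P⁻¹ = [[216, -695, -239], [0, 129, 65], [0, -130, -66]].
The requested entry is 65.

65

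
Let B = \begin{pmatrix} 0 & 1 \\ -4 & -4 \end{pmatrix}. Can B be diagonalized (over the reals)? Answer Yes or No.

Characteristic polynomial: p(s) = s^2 + 4s + 4 = (s + 2)^2.
s = -2 has algebraic multiplicity 2; rank(B + 2I) = 1, so geometric multiplicity = 1.
Geometric multiplicity < algebraic multiplicity, so B is not diagonalizable.

No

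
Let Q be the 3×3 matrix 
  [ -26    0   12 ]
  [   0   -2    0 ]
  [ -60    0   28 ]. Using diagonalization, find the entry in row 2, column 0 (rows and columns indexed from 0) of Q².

Characteristic polynomial: λ^3 - 12λ - 16 = (λ - 4)(λ + 2)^2, so the eigenvalues are -2, -2, 4.
λ=-2: eigenvector (1, 0, 2).
λ=-2: eigenvector (-4, 1, -8).
λ=4: eigenvector (2, 0, 5).
P = [[1, -4, 2], [0, 1, 0], [2, -8, 5]], D = diag(-2, -2, 4), P⁻¹ = [[5, 4, -2], [0, 1, 0], [-2, 0, 1]].
Q² = P·diag(4, 4, 16)·P⁻¹ = [[-44, 0, 24], [0, 4, 0], [-120, 0, 64]].
The requested entry is -120.

-120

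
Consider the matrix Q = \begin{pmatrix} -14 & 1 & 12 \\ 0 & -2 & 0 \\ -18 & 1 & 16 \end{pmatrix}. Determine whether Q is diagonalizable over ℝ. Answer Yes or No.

No

Characteristic polynomial: p(s) = s^3 - 12s - 16 = (s - 4)(s + 2)^2.
s = -2 has algebraic multiplicity 2; rank(Q + 2I) = 2, so geometric multiplicity = 1.
Geometric multiplicity < algebraic multiplicity, so Q is not diagonalizable.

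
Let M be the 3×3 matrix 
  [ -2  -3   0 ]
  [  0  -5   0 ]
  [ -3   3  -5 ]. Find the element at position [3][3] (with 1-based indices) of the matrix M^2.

25

Characteristic polynomial: t^3 + 12t^2 + 45t + 50 = (t + 2)(t + 5)^2, so the eigenvalues are -5, -5, -2.
t=-5: eigenvector (0, 0, 1).
t=-5: eigenvector (1, 1, -1).
t=-2: eigenvector (1, 0, -1).
P = [[0, 1, 1], [0, 1, 0], [1, -1, -1]], D = diag(-5, -5, -2), P⁻¹ = [[1, 0, 1], [0, 1, 0], [1, -1, 0]].
M² = P·diag(25, 25, 4)·P⁻¹ = [[4, 21, 0], [0, 25, 0], [21, -21, 25]].
The requested entry is 25.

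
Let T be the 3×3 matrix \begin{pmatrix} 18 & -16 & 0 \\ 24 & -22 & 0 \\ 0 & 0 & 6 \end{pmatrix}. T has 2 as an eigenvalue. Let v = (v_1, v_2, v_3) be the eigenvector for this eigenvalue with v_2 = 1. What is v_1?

1

T − 2I = [[16, -16, 0], [24, -24, 0], [0, 0, 4]].
Solving (T − 2I)v = 0 gives the eigenspace spanned by (1, 1, 0).
With v_2 = 1, v = (1, 1, 0), so v_1 = 1.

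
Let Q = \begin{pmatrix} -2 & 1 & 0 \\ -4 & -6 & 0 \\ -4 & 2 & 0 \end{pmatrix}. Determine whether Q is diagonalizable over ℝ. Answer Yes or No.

Characteristic polynomial: p(s) = s^3 + 8s^2 + 16s = s(s + 4)^2.
s = -4 has algebraic multiplicity 2; rank(Q + 4I) = 2, so geometric multiplicity = 1.
Geometric multiplicity < algebraic multiplicity, so Q is not diagonalizable.

No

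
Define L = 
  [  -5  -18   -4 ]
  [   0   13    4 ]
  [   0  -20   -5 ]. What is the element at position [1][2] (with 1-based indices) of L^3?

-642

Characteristic polynomial: μ^3 - 3μ^2 - 25μ + 75 = (μ - 5)(μ - 3)(μ + 5), so the eigenvalues are -5, 3, 5.
μ=-5: eigenvector (1, 0, 0).
μ=5: eigenvector (-1, 1, -2).
μ=3: eigenvector (2, -2, 5).
P = [[1, -1, 2], [0, 1, -2], [0, -2, 5]], D = diag(-5, 5, 3), P⁻¹ = [[1, 1, 0], [0, 5, 2], [0, 2, 1]].
L³ = P·diag(-125, 125, 27)·P⁻¹ = [[-125, -642, -196], [0, 517, 196], [0, -980, -365]].
The requested entry is -642.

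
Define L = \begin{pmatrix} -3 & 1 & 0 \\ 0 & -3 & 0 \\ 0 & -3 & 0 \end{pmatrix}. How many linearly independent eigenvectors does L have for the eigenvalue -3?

L + 3I = [[0, 1, 0], [0, 0, 0], [0, -3, 3]].
This matrix has rank 2, so its null space has dimension 3 − 2 = 1.

1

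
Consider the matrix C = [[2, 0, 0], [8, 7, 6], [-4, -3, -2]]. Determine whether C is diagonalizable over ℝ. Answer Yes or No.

Yes

Characteristic polynomial: p(λ) = λ^3 - 7λ^2 + 14λ - 8 = (λ - 4)(λ - 2)(λ - 1).
All 3 eigenvalues are distinct, so C is diagonalizable.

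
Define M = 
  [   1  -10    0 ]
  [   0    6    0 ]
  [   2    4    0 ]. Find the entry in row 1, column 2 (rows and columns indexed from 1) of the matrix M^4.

-2590

Characteristic polynomial: λ^3 - 7λ^2 + 6λ = λ(λ - 6)(λ - 1), so the eigenvalues are 0, 1, 6.
λ=1: eigenvector (1, 0, 2).
λ=0: eigenvector (0, 0, 1).
λ=6: eigenvector (-2, 1, 0).
P = [[1, 0, -2], [0, 0, 1], [2, 1, 0]], D = diag(1, 0, 6), P⁻¹ = [[1, 2, 0], [-2, -4, 1], [0, 1, 0]].
M⁴ = P·diag(1, 0, 1296)·P⁻¹ = [[1, -2590, 0], [0, 1296, 0], [2, 4, 0]].
The requested entry is -2590.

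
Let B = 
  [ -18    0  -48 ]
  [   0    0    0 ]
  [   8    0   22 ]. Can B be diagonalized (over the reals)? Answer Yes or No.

Yes

Characteristic polynomial: p(s) = s^3 - 4s^2 - 12s = s(s - 6)(s + 2).
All 3 eigenvalues are distinct, so B is diagonalizable.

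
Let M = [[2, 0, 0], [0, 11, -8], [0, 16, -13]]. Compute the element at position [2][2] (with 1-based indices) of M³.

Characteristic polynomial: μ^3 - 19μ + 30 = (μ - 3)(μ - 2)(μ + 5), so the eigenvalues are -5, 2, 3.
μ=2: eigenvector (1, 0, 0).
μ=3: eigenvector (0, -1, -1).
μ=-5: eigenvector (0, -1, -2).
P = [[1, 0, 0], [0, -1, -1], [0, -1, -2]], D = diag(2, 3, -5), P⁻¹ = [[1, 0, 0], [0, -2, 1], [0, 1, -1]].
M³ = P·diag(8, 27, -125)·P⁻¹ = [[8, 0, 0], [0, 179, -152], [0, 304, -277]].
The requested entry is 179.

179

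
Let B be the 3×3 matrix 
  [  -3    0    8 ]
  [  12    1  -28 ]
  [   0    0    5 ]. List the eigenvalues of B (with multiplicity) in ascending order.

-3, 1, 5

Characteristic polynomial: p(λ) = λ^3 - 3λ^2 - 13λ + 15 = (λ - 5)(λ - 1)(λ + 3).
Roots (with multiplicity): -3, 1, 5.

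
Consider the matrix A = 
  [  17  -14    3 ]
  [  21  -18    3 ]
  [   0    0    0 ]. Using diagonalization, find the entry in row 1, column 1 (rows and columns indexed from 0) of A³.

Characteristic polynomial: μ^3 + μ^2 - 12μ = μ(μ - 3)(μ + 4), so the eigenvalues are -4, 0, 3.
μ=-4: eigenvector (2, 3, 0).
μ=3: eigenvector (1, 1, 0).
μ=0: eigenvector (-1, -1, 1).
P = [[2, 1, -1], [3, 1, -1], [0, 0, 1]], D = diag(-4, 3, 0), P⁻¹ = [[-1, 1, 0], [3, -2, 1], [0, 0, 1]].
A³ = P·diag(-64, 27, 0)·P⁻¹ = [[209, -182, 27], [273, -246, 27], [0, 0, 0]].
The requested entry is -246.

-246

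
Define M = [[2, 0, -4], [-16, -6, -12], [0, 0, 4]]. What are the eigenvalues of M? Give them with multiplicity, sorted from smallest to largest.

-6, 2, 4

Characteristic polynomial: p(r) = r^3 - 28r + 48 = (r - 4)(r - 2)(r + 6).
Roots (with multiplicity): -6, 2, 4.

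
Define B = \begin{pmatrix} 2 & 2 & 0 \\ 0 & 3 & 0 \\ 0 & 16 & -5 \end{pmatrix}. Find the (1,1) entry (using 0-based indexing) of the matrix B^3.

27

Characteristic polynomial: s^3 - 19s + 30 = (s - 3)(s - 2)(s + 5), so the eigenvalues are -5, 2, 3.
s=-5: eigenvector (0, 0, 1).
s=3: eigenvector (2, 1, 2).
s=2: eigenvector (1, 0, 0).
P = [[0, 2, 1], [0, 1, 0], [1, 2, 0]], D = diag(-5, 3, 2), P⁻¹ = [[0, -2, 1], [0, 1, 0], [1, -2, 0]].
B³ = P·diag(-125, 27, 8)·P⁻¹ = [[8, 38, 0], [0, 27, 0], [0, 304, -125]].
The requested entry is 27.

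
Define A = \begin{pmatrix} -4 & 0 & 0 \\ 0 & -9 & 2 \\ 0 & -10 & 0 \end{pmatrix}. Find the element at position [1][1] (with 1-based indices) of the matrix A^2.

16

Characteristic polynomial: r^3 + 13r^2 + 56r + 80 = (r + 4)^2(r + 5), so the eigenvalues are -5, -4, -4.
r=-4: eigenvector (0, 2, 5).
r=-5: eigenvector (0, 1, 2).
r=-4: eigenvector (1, 0, 0).
P = [[0, 0, 1], [2, 1, 0], [5, 2, 0]], D = diag(-4, -5, -4), P⁻¹ = [[0, -2, 1], [0, 5, -2], [1, 0, 0]].
A² = P·diag(16, 25, 16)·P⁻¹ = [[16, 0, 0], [0, 61, -18], [0, 90, -20]].
The requested entry is 16.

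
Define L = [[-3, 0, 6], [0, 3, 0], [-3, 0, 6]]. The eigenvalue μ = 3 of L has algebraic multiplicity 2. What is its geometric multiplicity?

2

L − 3I = [[-6, 0, 6], [0, 0, 0], [-3, 0, 3]].
This matrix has rank 1, so its null space has dimension 3 − 1 = 2.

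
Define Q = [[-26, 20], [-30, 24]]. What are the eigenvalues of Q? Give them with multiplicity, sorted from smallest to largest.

Characteristic polynomial: p(μ) = μ^2 + 2μ - 24 = (μ - 4)(μ + 6).
Roots (with multiplicity): -6, 4.

-6, 4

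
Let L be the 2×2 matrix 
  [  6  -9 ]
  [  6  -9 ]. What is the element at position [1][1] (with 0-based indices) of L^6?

Characteristic polynomial: λ^2 + 3λ = λ(λ + 3), so the eigenvalues are -3, 0.
λ=0: eigenvector (-3, -2).
λ=-3: eigenvector (1, 1).
P = [[-3, 1], [-2, 1]], D = diag(0, -3), P⁻¹ = [[-1, 1], [-2, 3]].
L⁶ = P·diag(0, 729)·P⁻¹ = [[-1458, 2187], [-1458, 2187]].
The requested entry is 2187.

2187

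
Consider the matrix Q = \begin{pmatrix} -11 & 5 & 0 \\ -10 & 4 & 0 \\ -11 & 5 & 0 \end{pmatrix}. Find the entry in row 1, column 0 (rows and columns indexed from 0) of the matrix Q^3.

Characteristic polynomial: λ^3 + 7λ^2 + 6λ = λ(λ + 1)(λ + 6), so the eigenvalues are -6, -1, 0.
λ=0: eigenvector (0, 0, 1).
λ=-1: eigenvector (1, 2, 1).
λ=-6: eigenvector (1, 1, 1).
P = [[0, 1, 1], [0, 2, 1], [1, 1, 1]], D = diag(0, -1, -6), P⁻¹ = [[-1, 0, 1], [-1, 1, 0], [2, -1, 0]].
Q³ = P·diag(0, -1, -216)·P⁻¹ = [[-431, 215, 0], [-430, 214, 0], [-431, 215, 0]].
The requested entry is -430.

-430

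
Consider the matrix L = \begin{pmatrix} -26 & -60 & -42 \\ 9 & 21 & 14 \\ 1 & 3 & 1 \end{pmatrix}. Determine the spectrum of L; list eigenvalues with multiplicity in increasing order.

-6, 1, 1

Characteristic polynomial: p(μ) = μ^3 + 4μ^2 - 11μ + 6 = (μ - 1)^2(μ + 6).
Roots (with multiplicity): -6, 1, 1.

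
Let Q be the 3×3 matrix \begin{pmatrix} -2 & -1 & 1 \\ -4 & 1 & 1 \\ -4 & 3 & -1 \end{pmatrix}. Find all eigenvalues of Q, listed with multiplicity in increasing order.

-2, -2, 2

Characteristic polynomial: p(λ) = λ^3 + 2λ^2 - 4λ - 8 = (λ - 2)(λ + 2)^2.
Roots (with multiplicity): -2, -2, 2.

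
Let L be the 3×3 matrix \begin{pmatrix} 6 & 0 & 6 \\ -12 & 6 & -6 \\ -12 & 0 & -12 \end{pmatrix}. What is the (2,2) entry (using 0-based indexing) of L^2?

72

Characteristic polynomial: t^3 - 36t = t(t - 6)(t + 6), so the eigenvalues are -6, 0, 6.
t=-6: eigenvector (1, 0, -2).
t=6: eigenvector (0, 1, 0).
t=0: eigenvector (1, 1, -1).
P = [[1, 0, 1], [0, 1, 1], [-2, 0, -1]], D = diag(-6, 6, 0), P⁻¹ = [[-1, 0, -1], [-2, 1, -1], [2, 0, 1]].
L² = P·diag(36, 36, 0)·P⁻¹ = [[-36, 0, -36], [-72, 36, -36], [72, 0, 72]].
The requested entry is 72.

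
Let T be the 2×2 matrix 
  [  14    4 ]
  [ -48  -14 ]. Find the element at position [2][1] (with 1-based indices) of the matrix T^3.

Characteristic polynomial: μ^2 - 4 = (μ - 2)(μ + 2), so the eigenvalues are -2, 2.
μ=2: eigenvector (1, -3).
μ=-2: eigenvector (-1, 4).
P = [[1, -1], [-3, 4]], D = diag(2, -2), P⁻¹ = [[4, 1], [3, 1]].
T³ = P·diag(8, -8)·P⁻¹ = [[56, 16], [-192, -56]].
The requested entry is -192.

-192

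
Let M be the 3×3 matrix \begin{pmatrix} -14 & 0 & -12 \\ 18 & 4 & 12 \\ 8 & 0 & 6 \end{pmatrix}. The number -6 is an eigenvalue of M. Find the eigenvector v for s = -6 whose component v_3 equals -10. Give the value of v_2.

-15

M + 6I = [[-8, 0, -12], [18, 10, 12], [8, 0, 12]].
Solving (M + 6I)v = 0 gives the eigenspace spanned by (15, -15, -10).
With v_3 = -10, v = (15, -15, -10), so v_2 = -15.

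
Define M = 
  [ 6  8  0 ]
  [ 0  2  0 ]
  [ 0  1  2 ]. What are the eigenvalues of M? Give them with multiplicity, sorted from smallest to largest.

2, 2, 6

Characteristic polynomial: p(t) = t^3 - 10t^2 + 28t - 24 = (t - 6)(t - 2)^2.
Roots (with multiplicity): 2, 2, 6.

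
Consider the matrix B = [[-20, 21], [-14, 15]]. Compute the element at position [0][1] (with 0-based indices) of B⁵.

23331

Characteristic polynomial: μ^2 + 5μ - 6 = (μ - 1)(μ + 6), so the eigenvalues are -6, 1.
μ=1: eigenvector (1, 1).
μ=-6: eigenvector (3, 2).
P = [[1, 3], [1, 2]], D = diag(1, -6), P⁻¹ = [[-2, 3], [1, -1]].
B⁵ = P·diag(1, -7776)·P⁻¹ = [[-23330, 23331], [-15554, 15555]].
The requested entry is 23331.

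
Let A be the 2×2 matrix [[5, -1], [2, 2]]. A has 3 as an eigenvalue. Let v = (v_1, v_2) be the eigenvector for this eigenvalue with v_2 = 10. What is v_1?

5

A − 3I = [[2, -1], [2, -1]].
Solving (A − 3I)v = 0 gives the eigenspace spanned by (5, 10).
With v_2 = 10, v = (5, 10), so v_1 = 5.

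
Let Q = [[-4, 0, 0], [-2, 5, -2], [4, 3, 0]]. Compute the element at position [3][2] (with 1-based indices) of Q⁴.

195

Characteristic polynomial: r^3 - r^2 - 14r + 24 = (r - 3)(r - 2)(r + 4), so the eigenvalues are -4, 2, 3.
r=-4: eigenvector (1, 0, -1).
r=2: eigenvector (0, 2, 3).
r=3: eigenvector (0, -1, -1).
P = [[1, 0, 0], [0, 2, -1], [-1, 3, -1]], D = diag(-4, 2, 3), P⁻¹ = [[1, 0, 0], [1, -1, 1], [2, -3, 2]].
Q⁴ = P·diag(256, 16, 81)·P⁻¹ = [[256, 0, 0], [-130, 211, -130], [-370, 195, -114]].
The requested entry is 195.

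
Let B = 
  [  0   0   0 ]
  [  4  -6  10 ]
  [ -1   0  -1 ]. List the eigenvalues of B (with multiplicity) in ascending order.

-6, -1, 0

Characteristic polynomial: p(s) = s^3 + 7s^2 + 6s = s(s + 1)(s + 6).
Roots (with multiplicity): -6, -1, 0.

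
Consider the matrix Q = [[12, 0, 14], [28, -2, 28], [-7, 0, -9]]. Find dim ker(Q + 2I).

Q + 2I = [[14, 0, 14], [28, 0, 28], [-7, 0, -7]].
This matrix has rank 1, so its null space has dimension 3 − 1 = 2.

2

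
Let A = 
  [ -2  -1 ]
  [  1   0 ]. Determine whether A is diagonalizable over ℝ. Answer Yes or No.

No

Characteristic polynomial: p(λ) = λ^2 + 2λ + 1 = (λ + 1)^2.
λ = -1 has algebraic multiplicity 2; rank(A + 1I) = 1, so geometric multiplicity = 1.
Geometric multiplicity < algebraic multiplicity, so A is not diagonalizable.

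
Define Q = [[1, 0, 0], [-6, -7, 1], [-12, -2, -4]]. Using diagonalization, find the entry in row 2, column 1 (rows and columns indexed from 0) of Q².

Characteristic polynomial: μ^3 + 10μ^2 + 19μ - 30 = (μ - 1)(μ + 5)(μ + 6), so the eigenvalues are -6, -5, 1.
μ=1: eigenvector (1, -1, -2).
μ=-5: eigenvector (0, 1, 2).
μ=-6: eigenvector (0, -1, -1).
P = [[1, 0, 0], [-1, 1, -1], [-2, 2, -1]], D = diag(1, -5, -6), P⁻¹ = [[1, 0, 0], [1, -1, 1], [0, -2, 1]].
Q² = P·diag(1, 25, 36)·P⁻¹ = [[1, 0, 0], [24, 47, -11], [48, 22, 14]].
The requested entry is 22.

22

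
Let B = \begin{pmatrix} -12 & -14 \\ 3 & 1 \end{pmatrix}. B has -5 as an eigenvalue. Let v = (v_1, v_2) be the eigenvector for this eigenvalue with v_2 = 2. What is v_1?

B + 5I = [[-7, -14], [3, 6]].
Solving (B + 5I)v = 0 gives the eigenspace spanned by (-4, 2).
With v_2 = 2, v = (-4, 2), so v_1 = -4.

-4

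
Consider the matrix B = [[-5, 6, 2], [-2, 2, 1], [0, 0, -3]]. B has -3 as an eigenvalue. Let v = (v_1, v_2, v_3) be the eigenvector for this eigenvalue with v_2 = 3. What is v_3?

-3

B + 3I = [[-2, 6, 2], [-2, 5, 1], [0, 0, 0]].
Solving (B + 3I)v = 0 gives the eigenspace spanned by (6, 3, -3).
With v_2 = 3, v = (6, 3, -3), so v_3 = -3.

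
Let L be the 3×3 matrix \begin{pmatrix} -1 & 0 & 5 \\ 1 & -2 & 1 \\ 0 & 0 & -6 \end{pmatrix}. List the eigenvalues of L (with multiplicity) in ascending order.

Characteristic polynomial: p(μ) = μ^3 + 9μ^2 + 20μ + 12 = (μ + 1)(μ + 2)(μ + 6).
Roots (with multiplicity): -6, -2, -1.

-6, -2, -1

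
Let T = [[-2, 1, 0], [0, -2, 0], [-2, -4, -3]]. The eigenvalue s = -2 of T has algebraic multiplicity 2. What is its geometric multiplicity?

1

T + 2I = [[0, 1, 0], [0, 0, 0], [-2, -4, -1]].
This matrix has rank 2, so its null space has dimension 3 − 2 = 1.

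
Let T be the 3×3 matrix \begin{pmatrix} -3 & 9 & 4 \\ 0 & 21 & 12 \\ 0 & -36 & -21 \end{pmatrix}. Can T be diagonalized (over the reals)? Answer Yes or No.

Characteristic polynomial: p(s) = s^3 + 3s^2 - 9s - 27 = (s - 3)(s + 3)^2.
s = -3 has algebraic multiplicity 2; rank(T + 3I) = 2, so geometric multiplicity = 1.
Geometric multiplicity < algebraic multiplicity, so T is not diagonalizable.

No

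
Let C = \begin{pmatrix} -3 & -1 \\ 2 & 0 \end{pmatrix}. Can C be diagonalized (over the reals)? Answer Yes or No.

Characteristic polynomial: p(μ) = μ^2 + 3μ + 2 = (μ + 1)(μ + 2).
All 2 eigenvalues are distinct, so C is diagonalizable.

Yes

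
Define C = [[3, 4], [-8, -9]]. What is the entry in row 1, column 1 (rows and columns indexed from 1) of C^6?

-15623

Characteristic polynomial: μ^2 + 6μ + 5 = (μ + 1)(μ + 5), so the eigenvalues are -5, -1.
μ=-1: eigenvector (1, -1).
μ=-5: eigenvector (-1, 2).
P = [[1, -1], [-1, 2]], D = diag(-1, -5), P⁻¹ = [[2, 1], [1, 1]].
C⁶ = P·diag(1, 15625)·P⁻¹ = [[-15623, -15624], [31248, 31249]].
The requested entry is -15623.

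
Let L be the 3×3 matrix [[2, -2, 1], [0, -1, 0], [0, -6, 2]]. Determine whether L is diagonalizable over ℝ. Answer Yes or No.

No

Characteristic polynomial: p(λ) = λ^3 - 3λ^2 + 4 = (λ - 2)^2(λ + 1).
λ = 2 has algebraic multiplicity 2; rank(L − 2I) = 2, so geometric multiplicity = 1.
Geometric multiplicity < algebraic multiplicity, so L is not diagonalizable.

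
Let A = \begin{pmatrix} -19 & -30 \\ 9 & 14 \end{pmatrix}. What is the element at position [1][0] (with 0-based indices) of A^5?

Characteristic polynomial: s^2 + 5s + 4 = (s + 1)(s + 4), so the eigenvalues are -4, -1.
s=-1: eigenvector (-5, 3).
s=-4: eigenvector (-2, 1).
P = [[-5, -2], [3, 1]], D = diag(-1, -4), P⁻¹ = [[1, 2], [-3, -5]].
A⁵ = P·diag(-1, -1024)·P⁻¹ = [[-6139, -10230], [3069, 5114]].
The requested entry is 3069.

3069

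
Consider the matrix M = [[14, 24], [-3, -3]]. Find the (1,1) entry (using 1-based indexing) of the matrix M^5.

44984

Characteristic polynomial: s^2 - 11s + 30 = (s - 6)(s - 5), so the eigenvalues are 5, 6.
s=5: eigenvector (-8, 3).
s=6: eigenvector (-3, 1).
P = [[-8, -3], [3, 1]], D = diag(5, 6), P⁻¹ = [[1, 3], [-3, -8]].
M⁵ = P·diag(3125, 7776)·P⁻¹ = [[44984, 111624], [-13953, -34083]].
The requested entry is 44984.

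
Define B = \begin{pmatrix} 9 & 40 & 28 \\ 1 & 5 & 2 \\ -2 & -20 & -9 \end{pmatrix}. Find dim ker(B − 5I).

1

B − 5I = [[4, 40, 28], [1, 0, 2], [-2, -20, -14]].
This matrix has rank 2, so its null space has dimension 3 − 2 = 1.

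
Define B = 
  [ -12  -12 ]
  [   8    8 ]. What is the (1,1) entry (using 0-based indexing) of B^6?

-8192

Characteristic polynomial: μ^2 + 4μ = μ(μ + 4), so the eigenvalues are -4, 0.
μ=0: eigenvector (1, -1).
μ=-4: eigenvector (3, -2).
P = [[1, 3], [-1, -2]], D = diag(0, -4), P⁻¹ = [[-2, -3], [1, 1]].
B⁶ = P·diag(0, 4096)·P⁻¹ = [[12288, 12288], [-8192, -8192]].
The requested entry is -8192.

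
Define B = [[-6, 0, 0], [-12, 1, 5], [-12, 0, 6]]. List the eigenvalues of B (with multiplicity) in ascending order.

Characteristic polynomial: p(t) = t^3 - t^2 - 36t + 36 = (t - 6)(t - 1)(t + 6).
Roots (with multiplicity): -6, 1, 6.

-6, 1, 6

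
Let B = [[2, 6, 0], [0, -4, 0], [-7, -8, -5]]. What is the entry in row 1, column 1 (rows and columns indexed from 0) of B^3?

Characteristic polynomial: r^3 + 7r^2 + 2r - 40 = (r - 2)(r + 4)(r + 5), so the eigenvalues are -5, -4, 2.
r=-4: eigenvector (-1, 1, -1).
r=2: eigenvector (1, 0, -1).
r=-5: eigenvector (0, 0, 1).
P = [[-1, 1, 0], [1, 0, 0], [-1, -1, 1]], D = diag(-4, 2, -5), P⁻¹ = [[0, 1, 0], [1, 1, 0], [1, 2, 1]].
B³ = P·diag(-64, 8, -125)·P⁻¹ = [[8, 72, 0], [0, -64, 0], [-133, -194, -125]].
The requested entry is -64.

-64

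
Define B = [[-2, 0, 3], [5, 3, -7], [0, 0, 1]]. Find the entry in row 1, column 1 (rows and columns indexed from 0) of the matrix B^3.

27

Characteristic polynomial: s^3 - 2s^2 - 5s + 6 = (s - 3)(s - 1)(s + 2), so the eigenvalues are -2, 1, 3.
s=1: eigenvector (1, 1, 1).
s=3: eigenvector (0, 1, 0).
s=-2: eigenvector (1, -1, 0).
P = [[1, 0, 1], [1, 1, -1], [1, 0, 0]], D = diag(1, 3, -2), P⁻¹ = [[0, 0, 1], [1, 1, -2], [1, 0, -1]].
B³ = P·diag(1, 27, -8)·P⁻¹ = [[-8, 0, 9], [35, 27, -61], [0, 0, 1]].
The requested entry is 27.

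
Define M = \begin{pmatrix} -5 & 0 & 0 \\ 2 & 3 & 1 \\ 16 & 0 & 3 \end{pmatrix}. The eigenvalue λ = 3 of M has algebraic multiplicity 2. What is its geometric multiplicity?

M − 3I = [[-8, 0, 0], [2, 0, 1], [16, 0, 0]].
This matrix has rank 2, so its null space has dimension 3 − 2 = 1.

1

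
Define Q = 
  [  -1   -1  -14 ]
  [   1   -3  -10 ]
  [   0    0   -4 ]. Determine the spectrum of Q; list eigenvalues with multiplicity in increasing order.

-4, -2, -2

Characteristic polynomial: p(λ) = λ^3 + 8λ^2 + 20λ + 16 = (λ + 2)^2(λ + 4).
Roots (with multiplicity): -4, -2, -2.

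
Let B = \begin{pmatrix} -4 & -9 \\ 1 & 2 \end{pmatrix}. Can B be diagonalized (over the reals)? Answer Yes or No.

No

Characteristic polynomial: p(r) = r^2 + 2r + 1 = (r + 1)^2.
r = -1 has algebraic multiplicity 2; rank(B + 1I) = 1, so geometric multiplicity = 1.
Geometric multiplicity < algebraic multiplicity, so B is not diagonalizable.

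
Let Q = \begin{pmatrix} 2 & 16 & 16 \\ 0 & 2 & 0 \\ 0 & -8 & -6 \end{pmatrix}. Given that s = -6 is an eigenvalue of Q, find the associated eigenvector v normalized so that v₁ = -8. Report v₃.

4

Q + 6I = [[8, 16, 16], [0, 8, 0], [0, -8, 0]].
Solving (Q + 6I)v = 0 gives the eigenspace spanned by (-8, 0, 4).
With v₁ = -8, v = (-8, 0, 4), so v₃ = 4.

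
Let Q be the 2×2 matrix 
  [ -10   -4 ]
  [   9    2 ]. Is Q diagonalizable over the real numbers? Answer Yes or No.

No

Characteristic polynomial: p(μ) = μ^2 + 8μ + 16 = (μ + 4)^2.
μ = -4 has algebraic multiplicity 2; rank(Q + 4I) = 1, so geometric multiplicity = 1.
Geometric multiplicity < algebraic multiplicity, so Q is not diagonalizable.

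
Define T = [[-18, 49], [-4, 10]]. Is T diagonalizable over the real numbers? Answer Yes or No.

No

Characteristic polynomial: p(λ) = λ^2 + 8λ + 16 = (λ + 4)^2.
λ = -4 has algebraic multiplicity 2; rank(T + 4I) = 1, so geometric multiplicity = 1.
Geometric multiplicity < algebraic multiplicity, so T is not diagonalizable.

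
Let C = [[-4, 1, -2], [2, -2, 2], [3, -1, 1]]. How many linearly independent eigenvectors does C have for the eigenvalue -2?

C + 2I = [[-2, 1, -2], [2, 0, 2], [3, -1, 3]].
This matrix has rank 2, so its null space has dimension 3 − 2 = 1.

1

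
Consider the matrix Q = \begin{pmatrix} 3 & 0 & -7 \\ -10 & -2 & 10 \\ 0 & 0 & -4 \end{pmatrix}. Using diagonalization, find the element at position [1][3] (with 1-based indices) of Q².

7

Characteristic polynomial: r^3 + 3r^2 - 10r - 24 = (r - 3)(r + 2)(r + 4), so the eigenvalues are -4, -2, 3.
r=3: eigenvector (1, -2, 0).
r=-2: eigenvector (0, 1, 0).
r=-4: eigenvector (1, 0, 1).
P = [[1, 0, 1], [-2, 1, 0], [0, 0, 1]], D = diag(3, -2, -4), P⁻¹ = [[1, 0, -1], [2, 1, -2], [0, 0, 1]].
Q² = P·diag(9, 4, 16)·P⁻¹ = [[9, 0, 7], [-10, 4, 10], [0, 0, 16]].
The requested entry is 7.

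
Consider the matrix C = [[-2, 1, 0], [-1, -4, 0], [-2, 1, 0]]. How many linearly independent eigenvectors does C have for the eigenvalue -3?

C + 3I = [[1, 1, 0], [-1, -1, 0], [-2, 1, 3]].
This matrix has rank 2, so its null space has dimension 3 − 2 = 1.

1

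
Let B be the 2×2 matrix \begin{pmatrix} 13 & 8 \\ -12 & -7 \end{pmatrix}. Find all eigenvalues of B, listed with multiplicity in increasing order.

Characteristic polynomial: p(λ) = λ^2 - 6λ + 5 = (λ - 5)(λ - 1).
Roots (with multiplicity): 1, 5.

1, 5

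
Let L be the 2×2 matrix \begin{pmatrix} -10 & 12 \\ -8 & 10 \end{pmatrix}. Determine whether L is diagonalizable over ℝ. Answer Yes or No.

Yes

Characteristic polynomial: p(t) = t^2 - 4 = (t - 2)(t + 2).
All 2 eigenvalues are distinct, so L is diagonalizable.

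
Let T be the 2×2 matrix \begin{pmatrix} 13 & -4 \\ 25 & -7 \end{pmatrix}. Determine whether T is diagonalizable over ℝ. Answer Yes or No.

No

Characteristic polynomial: p(λ) = λ^2 - 6λ + 9 = (λ - 3)^2.
λ = 3 has algebraic multiplicity 2; rank(T − 3I) = 1, so geometric multiplicity = 1.
Geometric multiplicity < algebraic multiplicity, so T is not diagonalizable.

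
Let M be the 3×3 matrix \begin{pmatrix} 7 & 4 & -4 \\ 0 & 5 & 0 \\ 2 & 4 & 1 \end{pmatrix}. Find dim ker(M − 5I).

2

M − 5I = [[2, 4, -4], [0, 0, 0], [2, 4, -4]].
This matrix has rank 1, so its null space has dimension 3 − 1 = 2.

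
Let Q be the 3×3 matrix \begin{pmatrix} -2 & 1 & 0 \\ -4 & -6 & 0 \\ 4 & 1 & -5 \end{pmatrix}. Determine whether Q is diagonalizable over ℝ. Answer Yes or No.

Characteristic polynomial: p(λ) = λ^3 + 13λ^2 + 56λ + 80 = (λ + 4)^2(λ + 5).
λ = -4 has algebraic multiplicity 2; rank(Q + 4I) = 2, so geometric multiplicity = 1.
Geometric multiplicity < algebraic multiplicity, so Q is not diagonalizable.

No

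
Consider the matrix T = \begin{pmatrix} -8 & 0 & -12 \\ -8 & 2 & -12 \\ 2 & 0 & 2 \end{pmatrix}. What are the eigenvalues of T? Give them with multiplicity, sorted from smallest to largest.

Characteristic polynomial: p(r) = r^3 + 4r^2 - 4r - 16 = (r - 2)(r + 2)(r + 4).
Roots (with multiplicity): -4, -2, 2.

-4, -2, 2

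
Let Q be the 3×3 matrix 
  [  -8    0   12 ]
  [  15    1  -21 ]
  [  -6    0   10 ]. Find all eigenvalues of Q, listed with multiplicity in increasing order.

Characteristic polynomial: p(λ) = λ^3 - 3λ^2 - 6λ + 8 = (λ - 4)(λ - 1)(λ + 2).
Roots (with multiplicity): -2, 1, 4.

-2, 1, 4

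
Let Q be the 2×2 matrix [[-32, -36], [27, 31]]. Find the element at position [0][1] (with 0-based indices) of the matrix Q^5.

-16596

Characteristic polynomial: s^2 + s - 20 = (s - 4)(s + 5), so the eigenvalues are -5, 4.
s=-5: eigenvector (4, -3).
s=4: eigenvector (-1, 1).
P = [[4, -1], [-3, 1]], D = diag(-5, 4), P⁻¹ = [[1, 1], [3, 4]].
Q⁵ = P·diag(-3125, 1024)·P⁻¹ = [[-15572, -16596], [12447, 13471]].
The requested entry is -16596.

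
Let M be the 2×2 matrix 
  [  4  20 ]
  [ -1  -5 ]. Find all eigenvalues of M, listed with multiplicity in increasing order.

-1, 0

Characteristic polynomial: p(μ) = μ^2 + μ = μ(μ + 1).
Roots (with multiplicity): -1, 0.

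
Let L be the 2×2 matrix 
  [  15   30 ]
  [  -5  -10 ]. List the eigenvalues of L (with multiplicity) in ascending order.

Characteristic polynomial: p(r) = r^2 - 5r = r(r - 5).
Roots (with multiplicity): 0, 5.

0, 5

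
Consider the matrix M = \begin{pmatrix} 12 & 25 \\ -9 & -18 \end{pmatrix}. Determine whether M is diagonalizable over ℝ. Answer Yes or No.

No

Characteristic polynomial: p(t) = t^2 + 6t + 9 = (t + 3)^2.
t = -3 has algebraic multiplicity 2; rank(M + 3I) = 1, so geometric multiplicity = 1.
Geometric multiplicity < algebraic multiplicity, so M is not diagonalizable.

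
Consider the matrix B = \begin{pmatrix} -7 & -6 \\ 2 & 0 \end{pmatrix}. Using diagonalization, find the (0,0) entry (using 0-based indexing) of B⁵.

-3367

Characteristic polynomial: r^2 + 7r + 12 = (r + 3)(r + 4), so the eigenvalues are -4, -3.
r=-3: eigenvector (-3, 2).
r=-4: eigenvector (-2, 1).
P = [[-3, -2], [2, 1]], D = diag(-3, -4), P⁻¹ = [[1, 2], [-2, -3]].
B⁵ = P·diag(-243, -1024)·P⁻¹ = [[-3367, -4686], [1562, 2100]].
The requested entry is -3367.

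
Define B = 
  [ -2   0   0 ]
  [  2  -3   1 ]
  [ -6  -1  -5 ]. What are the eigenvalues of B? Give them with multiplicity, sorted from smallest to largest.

Characteristic polynomial: p(s) = s^3 + 10s^2 + 32s + 32 = (s + 2)(s + 4)^2.
Roots (with multiplicity): -4, -4, -2.

-4, -4, -2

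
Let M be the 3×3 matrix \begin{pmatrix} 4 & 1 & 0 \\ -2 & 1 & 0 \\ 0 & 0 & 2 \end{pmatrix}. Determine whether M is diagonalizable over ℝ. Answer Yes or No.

Characteristic polynomial: p(r) = r^3 - 7r^2 + 16r - 12 = (r - 3)(r - 2)^2.
r = 2 has algebraic multiplicity 2; rank(M − 2I) = 1, so geometric multiplicity = 2.
Every eigenvalue has geometric = algebraic multiplicity, so M is diagonalizable.

Yes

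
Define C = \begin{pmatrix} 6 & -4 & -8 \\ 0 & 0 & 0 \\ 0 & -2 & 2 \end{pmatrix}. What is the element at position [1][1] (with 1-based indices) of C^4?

1296

Characteristic polynomial: μ^3 - 8μ^2 + 12μ = μ(μ - 6)(μ - 2), so the eigenvalues are 0, 2, 6.
μ=6: eigenvector (1, 0, 0).
μ=2: eigenvector (-2, 0, -1).
μ=0: eigenvector (2, 1, 1).
P = [[1, -2, 2], [0, 0, 1], [0, -1, 1]], D = diag(6, 2, 0), P⁻¹ = [[1, 0, -2], [0, 1, -1], [0, 1, 0]].
C⁴ = P·diag(1296, 16, 0)·P⁻¹ = [[1296, -32, -2560], [0, 0, 0], [0, -16, 16]].
The requested entry is 1296.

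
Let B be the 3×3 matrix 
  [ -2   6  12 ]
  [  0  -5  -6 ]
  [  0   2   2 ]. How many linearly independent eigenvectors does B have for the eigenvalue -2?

2

B + 2I = [[0, 6, 12], [0, -3, -6], [0, 2, 4]].
This matrix has rank 1, so its null space has dimension 3 − 1 = 2.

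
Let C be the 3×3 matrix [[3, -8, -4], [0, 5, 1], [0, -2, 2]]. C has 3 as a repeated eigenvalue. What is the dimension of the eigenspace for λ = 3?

2

C − 3I = [[0, -8, -4], [0, 2, 1], [0, -2, -1]].
This matrix has rank 1, so its null space has dimension 3 − 1 = 2.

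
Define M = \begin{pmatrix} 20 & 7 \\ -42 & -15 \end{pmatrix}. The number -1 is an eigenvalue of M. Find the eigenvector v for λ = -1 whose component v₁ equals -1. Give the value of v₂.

3

M + 1I = [[21, 7], [-42, -14]].
Solving (M + 1I)v = 0 gives the eigenspace spanned by (-1, 3).
With v₁ = -1, v = (-1, 3), so v₂ = 3.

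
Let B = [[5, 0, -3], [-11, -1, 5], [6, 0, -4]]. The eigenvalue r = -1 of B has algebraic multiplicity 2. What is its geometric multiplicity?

1

B + 1I = [[6, 0, -3], [-11, 0, 5], [6, 0, -3]].
This matrix has rank 2, so its null space has dimension 3 − 2 = 1.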